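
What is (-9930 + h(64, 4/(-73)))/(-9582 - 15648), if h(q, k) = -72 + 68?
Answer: 4967/12615 ≈ 0.39374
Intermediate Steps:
h(q, k) = -4
(-9930 + h(64, 4/(-73)))/(-9582 - 15648) = (-9930 - 4)/(-9582 - 15648) = -9934/(-25230) = -9934*(-1/25230) = 4967/12615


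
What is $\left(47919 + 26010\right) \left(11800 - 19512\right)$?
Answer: $-570140448$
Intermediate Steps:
$\left(47919 + 26010\right) \left(11800 - 19512\right) = 73929 \left(-7712\right) = -570140448$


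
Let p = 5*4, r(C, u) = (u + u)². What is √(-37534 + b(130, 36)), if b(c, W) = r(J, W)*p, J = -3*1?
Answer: √66146 ≈ 257.19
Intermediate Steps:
J = -3
r(C, u) = 4*u² (r(C, u) = (2*u)² = 4*u²)
p = 20
b(c, W) = 80*W² (b(c, W) = (4*W²)*20 = 80*W²)
√(-37534 + b(130, 36)) = √(-37534 + 80*36²) = √(-37534 + 80*1296) = √(-37534 + 103680) = √66146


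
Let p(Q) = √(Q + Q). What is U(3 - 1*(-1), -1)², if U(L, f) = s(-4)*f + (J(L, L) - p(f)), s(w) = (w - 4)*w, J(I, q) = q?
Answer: (28 + I*√2)² ≈ 782.0 + 79.196*I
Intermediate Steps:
p(Q) = √2*√Q (p(Q) = √(2*Q) = √2*√Q)
s(w) = w*(-4 + w) (s(w) = (-4 + w)*w = w*(-4 + w))
U(L, f) = L + 32*f - √2*√f (U(L, f) = (-4*(-4 - 4))*f + (L - √2*√f) = (-4*(-8))*f + (L - √2*√f) = 32*f + (L - √2*√f) = L + 32*f - √2*√f)
U(3 - 1*(-1), -1)² = ((3 - 1*(-1)) + 32*(-1) - √2*√(-1))² = ((3 + 1) - 32 - √2*I)² = (4 - 32 - I*√2)² = (-28 - I*√2)²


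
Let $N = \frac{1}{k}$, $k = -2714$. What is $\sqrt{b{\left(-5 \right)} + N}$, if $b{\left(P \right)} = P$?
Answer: $\frac{i \sqrt{36831694}}{2714} \approx 2.2361 i$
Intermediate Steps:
$N = - \frac{1}{2714}$ ($N = \frac{1}{-2714} = - \frac{1}{2714} \approx -0.00036846$)
$\sqrt{b{\left(-5 \right)} + N} = \sqrt{-5 - \frac{1}{2714}} = \sqrt{- \frac{13571}{2714}} = \frac{i \sqrt{36831694}}{2714}$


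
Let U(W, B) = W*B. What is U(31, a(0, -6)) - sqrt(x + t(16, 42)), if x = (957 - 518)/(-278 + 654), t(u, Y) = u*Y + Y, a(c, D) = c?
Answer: -sqrt(25276882)/188 ≈ -26.743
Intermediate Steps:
t(u, Y) = Y + Y*u (t(u, Y) = Y*u + Y = Y + Y*u)
x = 439/376 ≈ 1.1676
U(W, B) = B*W
U(31, a(0, -6)) - sqrt(x + t(16, 42)) = 0*31 - sqrt(439/376 + 42*(1 + 16)) = 0 - sqrt(439/376 + 42*17) = 0 - sqrt(439/376 + 714) = 0 - sqrt(268903/376) = 0 - sqrt(25276882)/188 = -sqrt(25276882)/188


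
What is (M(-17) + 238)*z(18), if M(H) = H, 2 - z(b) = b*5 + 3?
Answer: -20111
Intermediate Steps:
z(b) = -1 - 5*b (z(b) = 2 - (b*5 + 3) = 2 - (5*b + 3) = 2 - (3 + 5*b) = 2 + (-3 - 5*b) = -1 - 5*b)
(M(-17) + 238)*z(18) = (-17 + 238)*(-1 - 5*18) = 221*(-1 - 90) = 221*(-91) = -20111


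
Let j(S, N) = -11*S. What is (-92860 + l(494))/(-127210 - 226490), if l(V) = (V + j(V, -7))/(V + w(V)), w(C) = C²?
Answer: 4596571/17508150 ≈ 0.26254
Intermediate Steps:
l(V) = -10*V/(V + V²) (l(V) = (V - 11*V)/(V + V²) = (-10*V)/(V + V²) = -10*V/(V + V²))
(-92860 + l(494))/(-127210 - 226490) = (-92860 - 10/(1 + 494))/(-127210 - 226490) = (-92860 - 10/495)/(-353700) = (-92860 - 10*1/495)*(-1/353700) = (-92860 - 2/99)*(-1/353700) = -9193142/99*(-1/353700) = 4596571/17508150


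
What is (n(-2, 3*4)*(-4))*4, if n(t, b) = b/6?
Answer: -32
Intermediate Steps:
n(t, b) = b/6 (n(t, b) = b*(⅙) = b/6)
(n(-2, 3*4)*(-4))*4 = (((3*4)/6)*(-4))*4 = (((⅙)*12)*(-4))*4 = (2*(-4))*4 = -8*4 = -32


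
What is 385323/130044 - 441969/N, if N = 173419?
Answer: 3115637567/7517366812 ≈ 0.41446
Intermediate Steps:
385323/130044 - 441969/N = 385323/130044 - 441969/173419 = 385323*(1/130044) - 441969*1/173419 = 128441/43348 - 441969/173419 = 3115637567/7517366812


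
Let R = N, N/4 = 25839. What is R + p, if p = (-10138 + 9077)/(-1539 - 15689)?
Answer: 1780618229/17228 ≈ 1.0336e+5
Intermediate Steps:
N = 103356 (N = 4*25839 = 103356)
p = 1061/17228 (p = -1061/(-17228) = -1061*(-1/17228) = 1061/17228 ≈ 0.061586)
R = 103356
R + p = 103356 + 1061/17228 = 1780618229/17228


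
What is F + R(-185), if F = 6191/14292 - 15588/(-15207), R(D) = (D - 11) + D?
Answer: -27496338977/72446148 ≈ -379.54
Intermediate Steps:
R(D) = -11 + 2*D (R(D) = (-11 + D) + D = -11 + 2*D)
F = 105643411/72446148 (F = 6191*(1/14292) - 15588*(-1/15207) = 6191/14292 + 5196/5069 = 105643411/72446148 ≈ 1.4582)
F + R(-185) = 105643411/72446148 + (-11 + 2*(-185)) = 105643411/72446148 + (-11 - 370) = 105643411/72446148 - 381 = -27496338977/72446148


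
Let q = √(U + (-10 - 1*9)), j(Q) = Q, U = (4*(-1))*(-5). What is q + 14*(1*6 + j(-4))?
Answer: 29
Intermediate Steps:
U = 20 (U = -4*(-5) = 20)
q = 1 (q = √(20 + (-10 - 1*9)) = √(20 + (-10 - 9)) = √(20 - 19) = √1 = 1)
q + 14*(1*6 + j(-4)) = 1 + 14*(1*6 - 4) = 1 + 14*(6 - 4) = 1 + 14*2 = 1 + 28 = 29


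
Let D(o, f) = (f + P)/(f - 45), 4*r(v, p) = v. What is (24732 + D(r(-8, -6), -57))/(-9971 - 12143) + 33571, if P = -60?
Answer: 25240388269/751876 ≈ 33570.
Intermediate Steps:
r(v, p) = v/4
D(o, f) = (-60 + f)/(-45 + f) (D(o, f) = (f - 60)/(f - 45) = (-60 + f)/(-45 + f))
(24732 + D(r(-8, -6), -57))/(-9971 - 12143) + 33571 = (24732 + (-60 - 57)/(-45 - 57))/(-9971 - 12143) + 33571 = (24732 - 117/(-102))/(-22114) + 33571 = (24732 - 1/102*(-117))*(-1/22114) + 33571 = (24732 + 39/34)*(-1/22114) + 33571 = (840927/34)*(-1/22114) + 33571 = -840927/751876 + 33571 = 25240388269/751876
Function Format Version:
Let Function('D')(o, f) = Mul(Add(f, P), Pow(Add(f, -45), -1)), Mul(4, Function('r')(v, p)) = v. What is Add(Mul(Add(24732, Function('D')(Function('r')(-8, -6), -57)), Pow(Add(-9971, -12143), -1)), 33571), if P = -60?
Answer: Rational(25240388269, 751876) ≈ 33570.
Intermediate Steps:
Function('r')(v, p) = Mul(Rational(1, 4), v)
Function('D')(o, f) = Mul(Pow(Add(-45, f), -1), Add(-60, f)) (Function('D')(o, f) = Mul(Add(f, -60), Pow(Add(f, -45), -1)) = Mul(Add(-60, f), Pow(Add(-45, f), -1)) = Mul(Pow(Add(-45, f), -1), Add(-60, f)))
Add(Mul(Add(24732, Function('D')(Function('r')(-8, -6), -57)), Pow(Add(-9971, -12143), -1)), 33571) = Add(Mul(Add(24732, Mul(Pow(Add(-45, -57), -1), Add(-60, -57))), Pow(Add(-9971, -12143), -1)), 33571) = Add(Mul(Add(24732, Mul(Pow(-102, -1), -117)), Pow(-22114, -1)), 33571) = Add(Mul(Add(24732, Mul(Rational(-1, 102), -117)), Rational(-1, 22114)), 33571) = Add(Mul(Add(24732, Rational(39, 34)), Rational(-1, 22114)), 33571) = Add(Mul(Rational(840927, 34), Rational(-1, 22114)), 33571) = Add(Rational(-840927, 751876), 33571) = Rational(25240388269, 751876)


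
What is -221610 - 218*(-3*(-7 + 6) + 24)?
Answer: -227496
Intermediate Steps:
-221610 - 218*(-3*(-7 + 6) + 24) = -221610 - 218*(-3*(-1) + 24) = -221610 - 218*(3 + 24) = -221610 - 218*27 = -221610 - 1*5886 = -221610 - 5886 = -227496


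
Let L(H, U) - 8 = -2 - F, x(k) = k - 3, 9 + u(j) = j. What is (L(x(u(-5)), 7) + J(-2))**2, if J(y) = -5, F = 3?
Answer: 4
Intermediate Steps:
u(j) = -9 + j
x(k) = -3 + k
L(H, U) = 3 (L(H, U) = 8 + (-2 - 1*3) = 8 + (-2 - 3) = 8 - 5 = 3)
(L(x(u(-5)), 7) + J(-2))**2 = (3 - 5)**2 = (-2)**2 = 4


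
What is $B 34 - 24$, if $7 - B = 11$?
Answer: $-160$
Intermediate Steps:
$B = -4$ ($B = 7 - 11 = -4$)
$B 34 - 24 = \left(-4\right) 34 - 24 = -136 - 24 = -160$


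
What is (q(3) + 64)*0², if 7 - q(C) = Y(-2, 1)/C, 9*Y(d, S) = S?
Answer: 0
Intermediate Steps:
Y(d, S) = S/9
q(C) = 7 - 1/(9*C) (q(C) = 7 - (⅑)*1/C = 7 - 1/(9*C))
(q(3) + 64)*0² = ((7 - ⅑/3) + 64)*0² = ((7 - ⅑*⅓) + 64)*0 = ((7 - 1/27) + 64)*0 = (188/27 + 64)*0 = (1916/27)*0 = 0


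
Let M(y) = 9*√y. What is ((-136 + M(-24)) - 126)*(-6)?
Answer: 1572 - 108*I*√6 ≈ 1572.0 - 264.54*I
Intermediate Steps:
((-136 + M(-24)) - 126)*(-6) = ((-136 + 9*√(-24)) - 126)*(-6) = ((-136 + 9*(2*I*√6)) - 126)*(-6) = ((-136 + 18*I*√6) - 126)*(-6) = (-262 + 18*I*√6)*(-6) = 1572 - 108*I*√6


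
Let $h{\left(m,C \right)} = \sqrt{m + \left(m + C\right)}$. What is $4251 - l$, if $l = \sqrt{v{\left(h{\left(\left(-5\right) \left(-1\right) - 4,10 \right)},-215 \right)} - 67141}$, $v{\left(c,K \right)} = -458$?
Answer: $4251 - 3 i \sqrt{7511} \approx 4251.0 - 260.0 i$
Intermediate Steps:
$h{\left(m,C \right)} = \sqrt{C + 2 m}$ ($h{\left(m,C \right)} = \sqrt{m + \left(C + m\right)} = \sqrt{C + 2 m}$)
$l = 3 i \sqrt{7511}$ ($l = \sqrt{-458 - 67141} = \sqrt{-67599} = 3 i \sqrt{7511} \approx 260.0 i$)
$4251 - l = 4251 - 3 i \sqrt{7511}$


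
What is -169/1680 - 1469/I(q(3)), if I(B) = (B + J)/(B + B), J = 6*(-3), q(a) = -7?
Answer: -6911021/8400 ≈ -822.74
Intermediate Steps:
J = -18
I(B) = (-18 + B)/(2*B) (I(B) = (B - 18)/(B + B) = (-18 + B)/((2*B)) = (-18 + B)*(1/(2*B)) = (-18 + B)/(2*B))
-169/1680 - 1469/I(q(3)) = -169/1680 - 1469*(-14/(-18 - 7)) = -169*1/1680 - 1469/((1/2)*(-1/7)*(-25)) = -169/1680 - 1469/25/14 = -169/1680 - 1469*14/25 = -169/1680 - 20566/25 = -6911021/8400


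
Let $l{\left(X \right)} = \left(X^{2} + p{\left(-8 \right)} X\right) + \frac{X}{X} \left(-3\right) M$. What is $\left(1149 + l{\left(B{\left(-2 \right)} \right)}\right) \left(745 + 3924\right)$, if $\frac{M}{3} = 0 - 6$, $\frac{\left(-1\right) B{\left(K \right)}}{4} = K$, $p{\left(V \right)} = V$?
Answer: $5616807$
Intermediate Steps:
$B{\left(K \right)} = - 4 K$
$M = -18$ ($M = 3 \left(0 - 6\right) = 3 \left(-6\right) = -18$)
$l{\left(X \right)} = 54 + X^{2} - 8 X$ ($l{\left(X \right)} = \left(X^{2} - 8 X\right) + \frac{X}{X} \left(-3\right) \left(-18\right) = \left(X^{2} - 8 X\right) + 1 \left(-3\right) \left(-18\right) = \left(X^{2} - 8 X\right) - -54 = \left(X^{2} - 8 X\right) + 54 = 54 + X^{2} - 8 X$)
$\left(1149 + l{\left(B{\left(-2 \right)} \right)}\right) \left(745 + 3924\right) = \left(1149 + \left(54 + \left(\left(-4\right) \left(-2\right)\right)^{2} - 8 \left(\left(-4\right) \left(-2\right)\right)\right)\right) \left(745 + 3924\right) = \left(1149 + \left(54 + 8^{2} - 64\right)\right) 4669 = \left(1149 + \left(54 + 64 - 64\right)\right) 4669 = \left(1149 + 54\right) 4669 = 1203 \cdot 4669 = 5616807$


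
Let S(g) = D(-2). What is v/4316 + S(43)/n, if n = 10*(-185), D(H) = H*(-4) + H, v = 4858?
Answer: 2240351/1996150 ≈ 1.1223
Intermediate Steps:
D(H) = -3*H (D(H) = -4*H + H = -3*H)
S(g) = 6 (S(g) = -3*(-2) = 6)
n = -1850
v/4316 + S(43)/n = 4858/4316 + 6/(-1850) = 4858*(1/4316) + 6*(-1/1850) = 2429/2158 - 3/925 = 2240351/1996150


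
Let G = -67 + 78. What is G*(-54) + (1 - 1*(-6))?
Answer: -587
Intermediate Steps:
G = 11
G*(-54) + (1 - 1*(-6)) = 11*(-54) + (1 - 1*(-6)) = -594 + (1 + 6) = -594 + 7 = -587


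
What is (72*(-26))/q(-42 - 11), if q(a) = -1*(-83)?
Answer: -1872/83 ≈ -22.554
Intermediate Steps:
q(a) = 83
(72*(-26))/q(-42 - 11) = (72*(-26))/83 = -1872*1/83 = -1872/83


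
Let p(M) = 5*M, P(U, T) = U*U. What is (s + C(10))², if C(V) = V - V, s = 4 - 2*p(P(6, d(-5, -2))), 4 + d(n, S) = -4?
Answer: 126736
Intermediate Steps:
d(n, S) = -8 (d(n, S) = -4 - 4 = -8)
P(U, T) = U²
s = -356 (s = 4 - 10*6² = 4 - 10*36 = 4 - 2*180 = 4 - 360 = -356)
C(V) = 0
(s + C(10))² = (-356 + 0)² = (-356)² = 126736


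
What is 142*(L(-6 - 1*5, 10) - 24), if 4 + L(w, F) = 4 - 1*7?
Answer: -4402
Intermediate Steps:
L(w, F) = -7 (L(w, F) = -4 + (4 - 1*7) = -4 + (4 - 7) = -4 - 3 = -7)
142*(L(-6 - 1*5, 10) - 24) = 142*(-7 - 24) = 142*(-31) = -4402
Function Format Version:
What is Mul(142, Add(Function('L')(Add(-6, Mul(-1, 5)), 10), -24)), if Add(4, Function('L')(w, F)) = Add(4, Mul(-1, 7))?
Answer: -4402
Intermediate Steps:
Function('L')(w, F) = -7 (Function('L')(w, F) = Add(-4, Add(4, Mul(-1, 7))) = Add(-4, Add(4, -7)) = Add(-4, -3) = -7)
Mul(142, Add(Function('L')(Add(-6, Mul(-1, 5)), 10), -24)) = Mul(142, Add(-7, -24)) = Mul(142, -31) = -4402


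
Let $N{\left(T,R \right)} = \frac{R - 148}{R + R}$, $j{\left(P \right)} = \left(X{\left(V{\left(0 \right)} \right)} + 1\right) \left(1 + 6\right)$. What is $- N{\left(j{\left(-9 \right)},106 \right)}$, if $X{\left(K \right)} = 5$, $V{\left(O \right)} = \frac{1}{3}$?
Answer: $\frac{21}{106} \approx 0.19811$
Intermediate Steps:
$V{\left(O \right)} = \frac{1}{3}$
$j{\left(P \right)} = 42$ ($j{\left(P \right)} = \left(5 + 1\right) \left(1 + 6\right) = 6 \cdot 7 = 42$)
$N{\left(T,R \right)} = \frac{-148 + R}{2 R}$
$- N{\left(j{\left(-9 \right)},106 \right)} = - \frac{-148 + 106}{2 \cdot 106} = - \frac{-42}{2 \cdot 106} = \left(-1\right) \left(- \frac{21}{106}\right) = \frac{21}{106}$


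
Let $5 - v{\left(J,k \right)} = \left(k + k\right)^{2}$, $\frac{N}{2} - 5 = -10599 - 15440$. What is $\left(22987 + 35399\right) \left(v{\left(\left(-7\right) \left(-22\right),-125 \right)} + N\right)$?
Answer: $-6688875318$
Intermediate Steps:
$N = -52068$ ($N = 10 + 2 \left(-10599 - 15440\right) = 10 + 2 \left(-26039\right) = 10 - 52078 = -52068$)
$v{\left(J,k \right)} = 5 - 4 k^{2}$ ($v{\left(J,k \right)} = 5 - \left(k + k\right)^{2} = 5 - \left(2 k\right)^{2} = 5 - 4 k^{2}$)
$\left(22987 + 35399\right) \left(v{\left(\left(-7\right) \left(-22\right),-125 \right)} + N\right) = \left(22987 + 35399\right) \left(\left(5 - 4 \left(-125\right)^{2}\right) - 52068\right) = 58386 \left(\left(5 - 62500\right) - 52068\right) = 58386 \left(-62495 - 52068\right) = 58386 \left(-114563\right) = -6688875318$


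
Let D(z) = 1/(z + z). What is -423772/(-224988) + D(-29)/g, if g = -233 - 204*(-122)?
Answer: 151497374323/80432647530 ≈ 1.8835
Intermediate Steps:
g = 24655 (g = -233 + 24888 = 24655)
D(z) = 1/(2*z)
-423772/(-224988) + D(-29)/g = -423772/(-224988) + ((½)/(-29))/24655 = -423772*(-1/224988) + ((½)*(-1/29))*(1/24655) = 105943/56247 - 1/58*1/24655 = 105943/56247 - 1/1429990 = 151497374323/80432647530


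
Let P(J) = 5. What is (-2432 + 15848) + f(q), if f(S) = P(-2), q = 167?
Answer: 13421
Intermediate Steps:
f(S) = 5
(-2432 + 15848) + f(q) = (-2432 + 15848) + 5 = 13416 + 5 = 13421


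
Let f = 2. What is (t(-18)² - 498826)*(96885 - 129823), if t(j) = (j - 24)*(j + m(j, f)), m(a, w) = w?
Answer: 1556056996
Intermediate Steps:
t(j) = (-24 + j)*(2 + j) (t(j) = (j - 24)*(j + 2) = (-24 + j)*(2 + j))
(t(-18)² - 498826)*(96885 - 129823) = ((-48 + (-18)² - 22*(-18))² - 498826)*(96885 - 129823) = ((-48 + 324 + 396)² - 498826)*(-32938) = (672² - 498826)*(-32938) = (451584 - 498826)*(-32938) = -47242*(-32938) = 1556056996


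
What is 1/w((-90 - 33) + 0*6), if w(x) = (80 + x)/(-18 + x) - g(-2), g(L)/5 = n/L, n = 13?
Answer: 282/9251 ≈ 0.030483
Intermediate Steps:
g(L) = 65/L (g(L) = 5*(13/L) = 65/L)
w(x) = 65/2 + (80 + x)/(-18 + x) (w(x) = (80 + x)/(-18 + x) - 65/(-2) = (80 + x)/(-18 + x) - 65*(-1)/2 = (80 + x)/(-18 + x) - 1*(-65/2) = (80 + x)/(-18 + x) + 65/2 = 65/2 + (80 + x)/(-18 + x))
1/w((-90 - 33) + 0*6) = 1/((-1010 + 67*((-90 - 33) + 0*6))/(2*(-18 + ((-90 - 33) + 0*6)))) = 1/((-1010 + 67*(-123 + 0))/(2*(-18 + (-123 + 0)))) = 1/((-1010 + 67*(-123))/(2*(-18 - 123))) = 1/((½)*(-1010 - 8241)/(-141)) = 1/((½)*(-1/141)*(-9251)) = 1/(9251/282) = 282/9251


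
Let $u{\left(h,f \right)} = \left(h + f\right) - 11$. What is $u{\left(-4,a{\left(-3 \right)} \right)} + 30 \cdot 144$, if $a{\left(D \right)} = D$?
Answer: $4302$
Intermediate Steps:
$u{\left(h,f \right)} = -11 + f + h$ ($u{\left(h,f \right)} = \left(f + h\right) - 11 = -11 + f + h$)
$u{\left(-4,a{\left(-3 \right)} \right)} + 30 \cdot 144 = \left(-11 - 3 - 4\right) + 30 \cdot 144 = -18 + 4320 = 4302$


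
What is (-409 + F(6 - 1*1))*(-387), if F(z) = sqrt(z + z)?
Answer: 158283 - 387*sqrt(10) ≈ 1.5706e+5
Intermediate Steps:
F(z) = sqrt(2)*sqrt(z) (F(z) = sqrt(2*z) = sqrt(2)*sqrt(z))
(-409 + F(6 - 1*1))*(-387) = (-409 + sqrt(2)*sqrt(6 - 1*1))*(-387) = (-409 + sqrt(2)*sqrt(6 - 1))*(-387) = (-409 + sqrt(2)*sqrt(5))*(-387) = (-409 + sqrt(10))*(-387) = 158283 - 387*sqrt(10)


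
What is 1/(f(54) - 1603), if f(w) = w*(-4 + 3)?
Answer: -1/1657 ≈ -0.00060350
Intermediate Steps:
f(w) = -w (f(w) = w*(-1) = -w)
1/(f(54) - 1603) = 1/(-1*54 - 1603) = 1/(-54 - 1603) = 1/(-1657) = -1/1657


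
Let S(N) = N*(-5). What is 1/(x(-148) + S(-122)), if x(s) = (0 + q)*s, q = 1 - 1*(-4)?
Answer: -1/130 ≈ -0.0076923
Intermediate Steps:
q = 5 (q = 1 + 4 = 5)
x(s) = 5*s (x(s) = (0 + 5)*s = 5*s)
S(N) = -5*N
1/(x(-148) + S(-122)) = 1/(5*(-148) - 5*(-122)) = 1/(-740 + 610) = 1/(-130) = -1/130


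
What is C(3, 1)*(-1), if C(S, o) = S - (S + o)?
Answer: 1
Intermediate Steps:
C(S, o) = -o (C(S, o) = S + (-S - o) = -o)
C(3, 1)*(-1) = -1*1*(-1) = -1*(-1) = 1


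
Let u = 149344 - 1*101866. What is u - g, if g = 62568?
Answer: -15090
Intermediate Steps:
u = 47478 (u = 149344 - 101866 = 47478)
u - g = 47478 - 1*62568 = 47478 - 62568 = -15090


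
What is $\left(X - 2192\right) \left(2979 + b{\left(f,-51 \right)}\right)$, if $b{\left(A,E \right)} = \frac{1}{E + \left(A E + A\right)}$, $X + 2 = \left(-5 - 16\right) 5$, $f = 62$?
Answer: $- \frac{21580317572}{3151} \approx -6.8487 \cdot 10^{6}$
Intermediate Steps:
$X = -107$ ($X = -2 + \left(-5 - 16\right) 5 = -2 - 105 = -107$)
$b{\left(A,E \right)} = \frac{1}{A + E + A E}$ ($b{\left(A,E \right)} = \frac{1}{E + \left(A + A E\right)} = \frac{1}{A + E + A E}$)
$\left(X - 2192\right) \left(2979 + b{\left(f,-51 \right)}\right) = \left(-107 - 2192\right) \left(2979 + \frac{1}{62 - 51 + 62 \left(-51\right)}\right) = \left(-107 - 2192\right) \left(2979 + \frac{1}{62 - 51 - 3162}\right) = - 2299 \left(2979 + \frac{1}{-3151}\right) = - 2299 \left(2979 - \frac{1}{3151}\right) = \left(-2299\right) \frac{9386828}{3151} = - \frac{21580317572}{3151}$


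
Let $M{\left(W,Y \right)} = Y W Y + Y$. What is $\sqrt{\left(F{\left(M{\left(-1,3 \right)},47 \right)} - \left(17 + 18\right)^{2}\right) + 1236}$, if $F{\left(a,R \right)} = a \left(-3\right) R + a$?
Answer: $\sqrt{851} \approx 29.172$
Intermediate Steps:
$M{\left(W,Y \right)} = Y + W Y^{2}$ ($M{\left(W,Y \right)} = W Y Y + Y = W Y^{2} + Y = Y + W Y^{2}$)
$F{\left(a,R \right)} = a - 3 R a$ ($F{\left(a,R \right)} = - 3 a R + a = - 3 R a + a = a - 3 R a$)
$\sqrt{\left(F{\left(M{\left(-1,3 \right)},47 \right)} - \left(17 + 18\right)^{2}\right) + 1236} = \sqrt{\left(3 \left(1 - 3\right) \left(1 - 141\right) - \left(17 + 18\right)^{2}\right) + 1236} = \sqrt{\left(3 \left(1 - 3\right) \left(1 - 141\right) - 35^{2}\right) + 1236} = \sqrt{\left(3 \left(-2\right) \left(-140\right) - 1225\right) + 1236} = \sqrt{\left(\left(-6\right) \left(-140\right) - 1225\right) + 1236} = \sqrt{\left(840 - 1225\right) + 1236} = \sqrt{-385 + 1236} = \sqrt{851}$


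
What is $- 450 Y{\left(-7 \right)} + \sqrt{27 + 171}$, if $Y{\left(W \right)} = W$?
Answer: $3150 + 3 \sqrt{22} \approx 3164.1$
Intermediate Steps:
$- 450 Y{\left(-7 \right)} + \sqrt{27 + 171} = \left(-450\right) \left(-7\right) + \sqrt{27 + 171} = 3150 + \sqrt{198} = 3150 + 3 \sqrt{22}$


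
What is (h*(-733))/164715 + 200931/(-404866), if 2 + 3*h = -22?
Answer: -30722215441/66687503190 ≈ -0.46069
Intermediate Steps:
h = -8 (h = -⅔ + (⅓)*(-22) = -⅔ - 22/3 = -8)
(h*(-733))/164715 + 200931/(-404866) = -8*(-733)/164715 + 200931/(-404866) = 5864*(1/164715) + 200931*(-1/404866) = 5864/164715 - 200931/404866 = -30722215441/66687503190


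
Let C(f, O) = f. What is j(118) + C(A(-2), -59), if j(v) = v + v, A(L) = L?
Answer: 234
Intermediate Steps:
j(v) = 2*v
j(118) + C(A(-2), -59) = 2*118 - 2 = 236 - 2 = 234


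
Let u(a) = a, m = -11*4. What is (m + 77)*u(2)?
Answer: 66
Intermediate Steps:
m = -44
(m + 77)*u(2) = (-44 + 77)*2 = 33*2 = 66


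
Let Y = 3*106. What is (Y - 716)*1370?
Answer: -545260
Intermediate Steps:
Y = 318
(Y - 716)*1370 = (318 - 716)*1370 = -398*1370 = -545260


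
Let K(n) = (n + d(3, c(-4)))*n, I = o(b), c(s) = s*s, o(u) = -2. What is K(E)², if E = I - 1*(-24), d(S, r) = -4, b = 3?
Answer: 156816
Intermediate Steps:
c(s) = s²
I = -2
E = 22 (E = -2 - 1*(-24) = -2 + 24 = 22)
K(n) = n*(-4 + n) (K(n) = (n - 4)*n = (-4 + n)*n = n*(-4 + n))
K(E)² = (22*(-4 + 22))² = (22*18)² = 396² = 156816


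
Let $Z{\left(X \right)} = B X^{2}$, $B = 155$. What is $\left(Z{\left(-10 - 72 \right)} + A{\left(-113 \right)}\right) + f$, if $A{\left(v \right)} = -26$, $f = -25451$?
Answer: $1016743$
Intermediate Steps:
$Z{\left(X \right)} = 155 X^{2}$
$\left(Z{\left(-10 - 72 \right)} + A{\left(-113 \right)}\right) + f = \left(155 \left(-10 - 72\right)^{2} - 26\right) - 25451 = \left(155 \left(-82\right)^{2} - 26\right) - 25451 = \left(155 \cdot 6724 - 26\right) - 25451 = \left(1042220 - 26\right) - 25451 = 1042194 - 25451 = 1016743$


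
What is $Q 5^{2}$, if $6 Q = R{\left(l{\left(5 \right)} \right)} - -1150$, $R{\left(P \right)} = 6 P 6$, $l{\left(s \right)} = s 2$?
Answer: $\frac{18875}{3} \approx 6291.7$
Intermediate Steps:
$l{\left(s \right)} = 2 s$
$R{\left(P \right)} = 36 P$
$Q = \frac{755}{3}$ ($Q = \frac{36 \cdot 2 \cdot 5 - -1150}{6} = \frac{36 \cdot 10 + 1150}{6} = \frac{360 + 1150}{6} = \frac{1}{6} \cdot 1510 = \frac{755}{3} \approx 251.67$)
$Q 5^{2} = \frac{755 \cdot 5^{2}}{3} = \frac{755}{3} \cdot 25 = \frac{18875}{3}$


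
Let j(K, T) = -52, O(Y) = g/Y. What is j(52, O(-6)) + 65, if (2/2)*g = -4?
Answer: 13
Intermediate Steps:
g = -4
O(Y) = -4/Y
j(52, O(-6)) + 65 = -52 + 65 = 13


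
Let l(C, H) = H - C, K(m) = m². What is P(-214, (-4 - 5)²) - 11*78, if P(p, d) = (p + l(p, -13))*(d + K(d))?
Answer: -87204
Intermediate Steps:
P(p, d) = -13*d - 13*d² (P(p, d) = (p + (-13 - p))*(d + d²) = -13*(d + d²) = -13*d - 13*d²)
P(-214, (-4 - 5)²) - 11*78 = 13*(-4 - 5)²*(-1 - (-4 - 5)²) - 11*78 = 13*(-9)²*(-1 - 1*(-9)²) - 858 = 13*81*(-1 - 1*81) - 858 = 13*81*(-1 - 81) - 858 = 13*81*(-82) - 858 = -86346 - 858 = -87204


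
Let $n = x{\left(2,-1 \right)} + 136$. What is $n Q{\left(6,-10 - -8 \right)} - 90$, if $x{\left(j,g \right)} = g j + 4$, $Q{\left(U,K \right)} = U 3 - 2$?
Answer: $2118$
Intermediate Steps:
$Q{\left(U,K \right)} = -2 + 3 U$ ($Q{\left(U,K \right)} = 3 U - 2 = -2 + 3 U$)
$x{\left(j,g \right)} = 4 + g j$
$n = 138$ ($n = \left(4 - 2\right) + 136 = 2 + 136 = 138$)
$n Q{\left(6,-10 - -8 \right)} - 90 = 138 \left(-2 + 3 \cdot 6\right) - 90 = 138 \left(-2 + 18\right) - 90 = 138 \cdot 16 - 90 = 2208 - 90 = 2118$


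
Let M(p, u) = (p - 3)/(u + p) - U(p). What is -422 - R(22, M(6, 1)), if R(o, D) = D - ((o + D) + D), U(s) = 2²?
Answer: -2825/7 ≈ -403.57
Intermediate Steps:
U(s) = 4
M(p, u) = -4 + (-3 + p)/(p + u) (M(p, u) = (p - 3)/(u + p) - 1*4 = (-3 + p)/(p + u) - 4 = -4 + (-3 + p)/(p + u))
R(o, D) = -D - o (R(o, D) = D - ((D + o) + D) = D - (o + 2*D) = D + (-o - 2*D) = -D - o)
-422 - R(22, M(6, 1)) = -422 - (-(-3 - 4*1 - 3*6)/(6 + 1) - 1*22) = -422 - (-(-3 - 4 - 18)/7 - 22) = -422 - (-(-25)/7 - 22) = -422 - (-1*(-25/7) - 22) = -422 - (25/7 - 22) = -422 - 1*(-129/7) = -422 + 129/7 = -2825/7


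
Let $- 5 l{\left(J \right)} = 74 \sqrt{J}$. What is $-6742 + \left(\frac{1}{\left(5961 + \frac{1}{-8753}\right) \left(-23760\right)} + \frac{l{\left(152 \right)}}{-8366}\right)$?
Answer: $- \frac{8358170505958193}{1239716776320} + \frac{74 \sqrt{38}}{20915} \approx -6742.0$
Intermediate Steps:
$l{\left(J \right)} = - \frac{74 \sqrt{J}}{5}$
$-6742 + \left(\frac{1}{\left(5961 + \frac{1}{-8753}\right) \left(-23760\right)} + \frac{l{\left(152 \right)}}{-8366}\right) = -6742 + \left(\frac{1}{\left(5961 + \frac{1}{-8753}\right) \left(-23760\right)} + \frac{\left(- \frac{74}{5}\right) \sqrt{152}}{-8366}\right) = -6742 + \left(\frac{1}{5961 - \frac{1}{8753}} \left(- \frac{1}{23760}\right) + - \frac{74 \cdot 2 \sqrt{38}}{5} \left(- \frac{1}{8366}\right)\right) = -6742 + \left(\frac{1}{\frac{52176632}{8753}} \left(- \frac{1}{23760}\right) + - \frac{148 \sqrt{38}}{5} \left(- \frac{1}{8366}\right)\right) = -6742 + \left(\frac{8753}{52176632} \left(- \frac{1}{23760}\right) + \frac{74 \sqrt{38}}{20915}\right) = -6742 - \left(\frac{8753}{1239716776320} - \frac{74 \sqrt{38}}{20915}\right) = - \frac{8358170505958193}{1239716776320} + \frac{74 \sqrt{38}}{20915}$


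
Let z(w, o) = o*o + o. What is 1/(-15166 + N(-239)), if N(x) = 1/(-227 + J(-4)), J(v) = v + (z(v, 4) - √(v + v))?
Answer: (-2*√2 + 211*I)/(-3200027*I + 30332*√2) ≈ -6.5937e-5 - 2.7578e-13*I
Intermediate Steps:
z(w, o) = o + o² (z(w, o) = o² + o = o + o²)
J(v) = 20 + v - √2*√v (J(v) = v + (4*(1 + 4) - √(v + v)) = v + (4*5 - √(2*v)) = v + (20 - √2*√v) = 20 + v - √2*√v)
N(x) = 1/(-211 - 2*I*√2) (N(x) = 1/(-227 + (20 - 4 - √2*√(-4))) = 1/(-227 + (20 - 4 - √2*2*I)) = 1/(-227 + (20 - 4 - 2*I*√2)) = 1/(-227 + (16 - 2*I*√2)) = 1/(-211 - 2*I*√2))
1/(-15166 + N(-239)) = 1/(-15166 + I/(-211*I + 2*√2))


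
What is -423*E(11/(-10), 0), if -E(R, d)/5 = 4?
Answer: 8460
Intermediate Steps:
E(R, d) = -20 (E(R, d) = -5*4 = -20)
-423*E(11/(-10), 0) = -423*(-20) = 8460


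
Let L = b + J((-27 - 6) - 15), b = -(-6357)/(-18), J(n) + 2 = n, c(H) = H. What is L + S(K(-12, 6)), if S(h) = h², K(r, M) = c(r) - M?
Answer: -475/6 ≈ -79.167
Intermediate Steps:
J(n) = -2 + n
K(r, M) = r - M
b = -2119/6 (b = -(-6357)*(-1)/18 = -489*13/18 = -2119/6 ≈ -353.17)
L = -2419/6 (L = -2119/6 + (-2 + ((-27 - 6) - 15)) = -2119/6 + (-2 + (-33 - 15)) = -2119/6 + (-2 - 48) = -2119/6 - 50 = -2419/6 ≈ -403.17)
L + S(K(-12, 6)) = -2419/6 + (-12 - 1*6)² = -2419/6 + (-12 - 6)² = -2419/6 + (-18)² = -2419/6 + 324 = -475/6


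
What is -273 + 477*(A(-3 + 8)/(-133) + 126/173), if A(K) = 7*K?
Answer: -168018/3287 ≈ -51.116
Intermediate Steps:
-273 + 477*(A(-3 + 8)/(-133) + 126/173) = -273 + 477*((7*(-3 + 8))/(-133) + 126/173) = -273 + 477*((7*5)*(-1/133) + 126*(1/173)) = -273 + 477*(35*(-1/133) + 126/173) = -273 + 477*(-5/19 + 126/173) = -273 + 477*(1529/3287) = -273 + 729333/3287 = -168018/3287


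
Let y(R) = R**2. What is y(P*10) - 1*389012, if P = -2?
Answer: -388612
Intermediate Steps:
y(P*10) - 1*389012 = (-2*10)**2 - 1*389012 = (-20)**2 - 389012 = 400 - 389012 = -388612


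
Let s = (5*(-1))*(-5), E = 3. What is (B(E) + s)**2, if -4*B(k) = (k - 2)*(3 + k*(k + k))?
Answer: 6241/16 ≈ 390.06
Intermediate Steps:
s = 25 (s = -5*(-5) = 25)
B(k) = -(-2 + k)*(3 + 2*k**2)/4 (B(k) = -(k - 2)*(3 + k*(k + k))/4 = -(-2 + k)*(3 + k*(2*k))/4 = -(-2 + k)*(3 + 2*k**2)/4)
(B(E) + s)**2 = ((3/2 + 3**2 - 3/4*3 - 1/2*3**3) + 25)**2 = ((3/2 + 9 - 9/4 - 1/2*27) + 25)**2 = ((3/2 + 9 - 9/4 - 27/2) + 25)**2 = (-21/4 + 25)**2 = (79/4)**2 = 6241/16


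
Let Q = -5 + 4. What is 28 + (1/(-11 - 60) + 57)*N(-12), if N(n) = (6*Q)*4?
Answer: -95116/71 ≈ -1339.7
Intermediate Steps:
Q = -1
N(n) = -24 (N(n) = (6*(-1))*4 = -6*4 = -24)
28 + (1/(-11 - 60) + 57)*N(-12) = 28 + (1/(-11 - 60) + 57)*(-24) = 28 + (1/(-71) + 57)*(-24) = 28 + (-1/71 + 57)*(-24) = 28 + (4046/71)*(-24) = 28 - 97104/71 = -95116/71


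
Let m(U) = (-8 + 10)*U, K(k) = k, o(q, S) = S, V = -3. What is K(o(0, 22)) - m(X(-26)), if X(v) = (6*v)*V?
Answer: -914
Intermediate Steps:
X(v) = -18*v (X(v) = (6*v)*(-3) = -18*v)
m(U) = 2*U
K(o(0, 22)) - m(X(-26)) = 22 - 2*(-18*(-26)) = 22 - 2*468 = 22 - 1*936 = 22 - 936 = -914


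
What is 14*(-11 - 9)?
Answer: -280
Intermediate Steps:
14*(-11 - 9) = 14*(-20) = -280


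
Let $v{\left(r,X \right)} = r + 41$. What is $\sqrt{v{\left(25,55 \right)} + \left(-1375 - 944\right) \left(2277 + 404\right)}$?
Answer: $3 i \sqrt{690797} \approx 2493.4 i$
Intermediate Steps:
$v{\left(r,X \right)} = 41 + r$
$\sqrt{v{\left(25,55 \right)} + \left(-1375 - 944\right) \left(2277 + 404\right)} = \sqrt{\left(41 + 25\right) + \left(-1375 - 944\right) \left(2277 + 404\right)} = \sqrt{66 - 6217239} = \sqrt{-6217173} = 3 i \sqrt{690797}$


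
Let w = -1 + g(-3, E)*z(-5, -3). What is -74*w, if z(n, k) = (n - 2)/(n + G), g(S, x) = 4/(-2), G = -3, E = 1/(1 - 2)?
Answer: 407/2 ≈ 203.50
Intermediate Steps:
E = -1 (E = 1/(-1) = -1)
g(S, x) = -2 (g(S, x) = 4*(-½) = -2)
z(n, k) = (-2 + n)/(-3 + n) (z(n, k) = (n - 2)/(n - 3) = (-2 + n)/(-3 + n))
w = -11/4 (w = -1 - 2*(-2 - 5)/(-3 - 5) = -1 - 2*(-7)/(-8) = -1 - (-1)*(-7)/4 = -1 - 2*7/8 = -1 - 7/4 = -11/4 ≈ -2.7500)
-74*w = -74*(-11/4) = 407/2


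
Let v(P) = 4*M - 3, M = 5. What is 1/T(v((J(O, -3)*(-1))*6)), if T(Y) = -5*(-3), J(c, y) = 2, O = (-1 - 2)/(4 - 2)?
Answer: 1/15 ≈ 0.066667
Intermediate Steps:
O = -3/2 ≈ -1.5000
v(P) = 17 (v(P) = 4*5 - 3 = 20 - 3 = 17)
T(Y) = 15
1/T(v((J(O, -3)*(-1))*6)) = 1/15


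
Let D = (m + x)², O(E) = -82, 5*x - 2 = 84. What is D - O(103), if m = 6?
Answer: 15506/25 ≈ 620.24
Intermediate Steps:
x = 86/5 (x = ⅖ + (⅕)*84 = ⅖ + 84/5 = 86/5 ≈ 17.200)
D = 13456/25 (D = (6 + 86/5)² = (116/5)² = 13456/25 ≈ 538.24)
D - O(103) = 13456/25 - 1*(-82) = 13456/25 + 82 = 15506/25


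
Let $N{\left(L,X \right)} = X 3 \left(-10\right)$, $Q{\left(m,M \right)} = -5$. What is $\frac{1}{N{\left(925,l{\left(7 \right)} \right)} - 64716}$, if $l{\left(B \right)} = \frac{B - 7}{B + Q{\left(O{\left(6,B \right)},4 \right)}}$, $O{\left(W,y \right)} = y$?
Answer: $- \frac{1}{64716} \approx -1.5452 \cdot 10^{-5}$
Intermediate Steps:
$l{\left(B \right)} = \frac{-7 + B}{-5 + B}$ ($l{\left(B \right)} = \frac{B - 7}{B - 5} = \frac{-7 + B}{-5 + B}$)
$N{\left(L,X \right)} = - 30 X$ ($N{\left(L,X \right)} = 3 X \left(-10\right) = - 30 X$)
$\frac{1}{N{\left(925,l{\left(7 \right)} \right)} - 64716} = \frac{1}{- 30 \frac{-7 + 7}{-5 + 7} - 64716} = \frac{1}{- 30 \cdot \frac{1}{2} \cdot 0 - 64716} = \frac{1}{\left(-30\right) 0 - 64716} = \frac{1}{0 - 64716} = \frac{1}{-64716} = - \frac{1}{64716}$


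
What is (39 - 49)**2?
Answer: 100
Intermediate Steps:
(39 - 49)**2 = (-10)**2 = 100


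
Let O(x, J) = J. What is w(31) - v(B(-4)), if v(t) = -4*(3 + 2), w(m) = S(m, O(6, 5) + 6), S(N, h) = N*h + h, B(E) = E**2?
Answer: 372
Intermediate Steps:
S(N, h) = h + N*h
w(m) = 11 + 11*m (w(m) = (5 + 6)*(1 + m) = 11*(1 + m) = 11 + 11*m)
v(t) = -20 (v(t) = -4*5 = -20)
w(31) - v(B(-4)) = (11 + 11*31) - 1*(-20) = (11 + 341) + 20 = 352 + 20 = 372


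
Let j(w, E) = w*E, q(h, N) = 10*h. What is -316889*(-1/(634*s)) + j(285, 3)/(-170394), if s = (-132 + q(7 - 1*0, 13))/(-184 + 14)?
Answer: 382470154870/279076973 ≈ 1370.5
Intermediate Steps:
j(w, E) = E*w
s = 31/85 (s = (-132 + 10*(7 - 1*0))/(-184 + 14) = (-132 + 10*(7 + 0))/(-170) = (-132 + 10*7)*(-1/170) = (-132 + 70)*(-1/170) = -62*(-1/170) = 31/85 ≈ 0.36471)
-316889*(-1/(634*s)) + j(285, 3)/(-170394) = -316889/((31/85)*(-634)) + (3*285)/(-170394) = -316889/(-19654/85) + 855*(-1/170394) = -316889*(-85/19654) - 285/56798 = 26935565/19654 - 285/56798 = 382470154870/279076973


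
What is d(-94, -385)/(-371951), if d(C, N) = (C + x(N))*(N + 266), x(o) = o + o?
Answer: -102816/371951 ≈ -0.27642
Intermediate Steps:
x(o) = 2*o
d(C, N) = (266 + N)*(C + 2*N) (d(C, N) = (C + 2*N)*(N + 266) = (C + 2*N)*(266 + N) = (266 + N)*(C + 2*N))
d(-94, -385)/(-371951) = (2*(-385)² + 266*(-94) + 532*(-385) - 94*(-385))/(-371951) = (2*148225 - 25004 - 204820 + 36190)*(-1/371951) = (296450 - 25004 - 204820 + 36190)*(-1/371951) = 102816*(-1/371951) = -102816/371951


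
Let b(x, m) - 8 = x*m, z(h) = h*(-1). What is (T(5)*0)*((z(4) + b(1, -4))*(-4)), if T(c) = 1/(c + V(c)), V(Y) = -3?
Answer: 0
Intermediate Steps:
z(h) = -h
b(x, m) = 8 + m*x (b(x, m) = 8 + x*m = 8 + m*x)
T(c) = 1/(-3 + c) (T(c) = 1/(c - 3) = 1/(-3 + c))
(T(5)*0)*((z(4) + b(1, -4))*(-4)) = (0/(-3 + 5))*((-1*4 + (8 - 4*1))*(-4)) = (0/2)*((-4 + (8 - 4))*(-4)) = ((½)*0)*((-4 + 4)*(-4)) = 0*(0*(-4)) = 0*0 = 0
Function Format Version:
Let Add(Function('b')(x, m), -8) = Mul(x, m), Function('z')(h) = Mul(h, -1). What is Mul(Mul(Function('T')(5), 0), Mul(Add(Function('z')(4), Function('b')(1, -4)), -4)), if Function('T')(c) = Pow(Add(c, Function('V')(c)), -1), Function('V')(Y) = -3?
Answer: 0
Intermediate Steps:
Function('z')(h) = Mul(-1, h)
Function('b')(x, m) = Add(8, Mul(m, x)) (Function('b')(x, m) = Add(8, Mul(x, m)) = Add(8, Mul(m, x)))
Function('T')(c) = Pow(Add(-3, c), -1) (Function('T')(c) = Pow(Add(c, -3), -1) = Pow(Add(-3, c), -1))
Mul(Mul(Function('T')(5), 0), Mul(Add(Function('z')(4), Function('b')(1, -4)), -4)) = Mul(Mul(Pow(Add(-3, 5), -1), 0), Mul(Add(Mul(-1, 4), Add(8, Mul(-4, 1))), -4)) = Mul(Mul(Pow(2, -1), 0), Mul(Add(-4, Add(8, -4)), -4)) = Mul(Mul(Rational(1, 2), 0), Mul(Add(-4, 4), -4)) = Mul(0, Mul(0, -4)) = Mul(0, 0) = 0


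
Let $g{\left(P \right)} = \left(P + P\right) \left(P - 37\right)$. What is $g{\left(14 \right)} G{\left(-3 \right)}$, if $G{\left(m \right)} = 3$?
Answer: $-1932$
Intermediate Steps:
$g{\left(P \right)} = 2 P \left(-37 + P\right)$
$g{\left(14 \right)} G{\left(-3 \right)} = 2 \cdot 14 \left(-37 + 14\right) 3 = 2 \cdot 14 \left(-23\right) 3 = \left(-644\right) 3 = -1932$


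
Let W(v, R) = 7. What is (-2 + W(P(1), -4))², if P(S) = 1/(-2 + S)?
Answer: 25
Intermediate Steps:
(-2 + W(P(1), -4))² = (-2 + 7)² = 5² = 25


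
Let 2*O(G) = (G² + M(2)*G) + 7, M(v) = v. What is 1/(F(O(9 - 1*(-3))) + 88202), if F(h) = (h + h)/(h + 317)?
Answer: 809/71355768 ≈ 1.1338e-5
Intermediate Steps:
O(G) = 7/2 + G + G²/2 (O(G) = ((G² + 2*G) + 7)/2 = (7 + G² + 2*G)/2 = 7/2 + G + G²/2)
F(h) = 2*h/(317 + h) (F(h) = (2*h)/(317 + h) = 2*h/(317 + h))
1/(F(O(9 - 1*(-3))) + 88202) = 1/(2*(7/2 + (9 - 1*(-3)) + (9 - 1*(-3))²/2)/(317 + (7/2 + (9 - 1*(-3)) + (9 - 1*(-3))²/2)) + 88202) = 1/(2*(7/2 + (9 + 3) + (9 + 3)²/2)/(317 + (7/2 + (9 + 3) + (9 + 3)²/2)) + 88202) = 1/(2*(7/2 + 12 + (½)*12²)/(317 + (7/2 + 12 + (½)*12²)) + 88202) = 1/(2*(7/2 + 12 + (½)*144)/(317 + (7/2 + 12 + (½)*144)) + 88202) = 1/(2*(7/2 + 12 + 72)/(317 + (7/2 + 12 + 72)) + 88202) = 1/(2*(175/2)/(317 + 175/2) + 88202) = 1/(2*(175/2)/(809/2) + 88202) = 1/(2*(175/2)*(2/809) + 88202) = 1/(350/809 + 88202) = 1/(71355768/809) = 809/71355768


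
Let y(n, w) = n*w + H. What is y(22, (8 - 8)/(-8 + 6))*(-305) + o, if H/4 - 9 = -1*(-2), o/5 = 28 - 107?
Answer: -13815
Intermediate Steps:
o = -395 (o = 5*(28 - 107) = 5*(-79) = -395)
H = 44 (H = 36 + 4*(-1*(-2)) = 36 + 4*2 = 36 + 8 = 44)
y(n, w) = 44 + n*w (y(n, w) = n*w + 44 = 44 + n*w)
y(22, (8 - 8)/(-8 + 6))*(-305) + o = (44 + 22*((8 - 8)/(-8 + 6)))*(-305) - 395 = (44 + 22*(0/(-2)))*(-305) - 395 = (44 + 22*(0*(-½)))*(-305) - 395 = (44 + 22*0)*(-305) - 395 = (44 + 0)*(-305) - 395 = 44*(-305) - 395 = -13420 - 395 = -13815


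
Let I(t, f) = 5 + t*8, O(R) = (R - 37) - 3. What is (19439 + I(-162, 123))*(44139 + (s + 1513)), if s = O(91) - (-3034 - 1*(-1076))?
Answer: 864951828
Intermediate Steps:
O(R) = -40 + R (O(R) = (-37 + R) - 3 = -40 + R)
I(t, f) = 5 + 8*t
s = 2009 (s = (-40 + 91) - (-3034 - 1*(-1076)) = 51 - (-3034 + 1076) = 51 - 1*(-1958) = 51 + 1958 = 2009)
(19439 + I(-162, 123))*(44139 + (s + 1513)) = (19439 + (5 + 8*(-162)))*(44139 + (2009 + 1513)) = (19439 + (5 - 1296))*(44139 + 3522) = (19439 - 1291)*47661 = 18148*47661 = 864951828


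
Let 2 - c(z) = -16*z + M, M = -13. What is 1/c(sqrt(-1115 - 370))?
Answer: 1/25359 - 16*I*sqrt(165)/126795 ≈ 3.9434e-5 - 0.0016209*I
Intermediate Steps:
c(z) = 15 + 16*z (c(z) = 2 - (-16*z - 13) = 2 - (-13 - 16*z) = 2 + (13 + 16*z) = 15 + 16*z)
1/c(sqrt(-1115 - 370)) = 1/(15 + 16*sqrt(-1115 - 370)) = 1/(15 + 16*sqrt(-1485)) = 1/(15 + 16*(3*I*sqrt(165))) = 1/(15 + 48*I*sqrt(165))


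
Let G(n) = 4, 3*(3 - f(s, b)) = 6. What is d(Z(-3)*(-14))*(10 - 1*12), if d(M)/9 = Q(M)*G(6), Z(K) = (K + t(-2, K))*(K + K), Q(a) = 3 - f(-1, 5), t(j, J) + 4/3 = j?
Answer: -144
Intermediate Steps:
f(s, b) = 1 (f(s, b) = 3 - ⅓*6 = 3 - 2 = 1)
t(j, J) = -4/3 + j
Q(a) = 2 (Q(a) = 3 - 1*1 = 3 - 1 = 2)
Z(K) = 2*K*(-10/3 + K) (Z(K) = (K + (-4/3 - 2))*(K + K) = (K - 10/3)*(2*K) = (-10/3 + K)*(2*K) = 2*K*(-10/3 + K))
d(M) = 72 (d(M) = 9*(2*4) = 9*8 = 72)
d(Z(-3)*(-14))*(10 - 1*12) = 72*(10 - 1*12) = 72*(10 - 12) = 72*(-2) = -144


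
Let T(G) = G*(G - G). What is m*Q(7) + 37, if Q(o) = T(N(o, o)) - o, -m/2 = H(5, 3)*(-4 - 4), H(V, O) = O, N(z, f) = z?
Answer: -299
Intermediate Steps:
T(G) = 0 (T(G) = G*0 = 0)
m = 48 (m = -6*(-4 - 4) = -6*(-8) = -2*(-24) = 48)
Q(o) = -o (Q(o) = 0 - o = -o)
m*Q(7) + 37 = 48*(-1*7) + 37 = 48*(-7) + 37 = -336 + 37 = -299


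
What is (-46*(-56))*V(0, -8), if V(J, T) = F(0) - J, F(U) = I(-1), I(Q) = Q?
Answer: -2576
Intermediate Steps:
F(U) = -1
V(J, T) = -1 - J
(-46*(-56))*V(0, -8) = (-46*(-56))*(-1 - 1*0) = 2576*(-1 + 0) = 2576*(-1) = -2576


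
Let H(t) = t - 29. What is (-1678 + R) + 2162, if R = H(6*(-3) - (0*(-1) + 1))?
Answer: 436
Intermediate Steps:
H(t) = -29 + t
R = -48 (R = -29 + (6*(-3) - (0*(-1) + 1)) = -29 + (-18 - (0 + 1)) = -29 + (-18 - 1*1) = -29 + (-18 - 1) = -29 - 19 = -48)
(-1678 + R) + 2162 = (-1678 - 48) + 2162 = -1726 + 2162 = 436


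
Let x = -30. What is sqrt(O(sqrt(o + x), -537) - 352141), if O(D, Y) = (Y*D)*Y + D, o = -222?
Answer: sqrt(-352141 + 1730220*I*sqrt(7)) ≈ 1455.9 + 1572.2*I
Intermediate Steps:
O(D, Y) = D + D*Y**2 (O(D, Y) = (D*Y)*Y + D = D*Y**2 + D = D + D*Y**2)
sqrt(O(sqrt(o + x), -537) - 352141) = sqrt(sqrt(-222 - 30)*(1 + (-537)**2) - 352141) = sqrt(sqrt(-252)*(1 + 288369) - 352141) = sqrt((6*I*sqrt(7))*288370 - 352141) = sqrt(1730220*I*sqrt(7) - 352141) = sqrt(-352141 + 1730220*I*sqrt(7))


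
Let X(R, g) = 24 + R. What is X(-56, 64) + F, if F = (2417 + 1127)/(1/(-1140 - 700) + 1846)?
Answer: -102171488/3396639 ≈ -30.080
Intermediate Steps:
F = 6520960/3396639 (F = 3544/(1/(-1840) + 1846) = 3544/(-1/1840 + 1846) = 3544/(3396639/1840) = 3544*(1840/3396639) = 6520960/3396639 ≈ 1.9198)
X(-56, 64) + F = (24 - 56) + 6520960/3396639 = -32 + 6520960/3396639 = -102171488/3396639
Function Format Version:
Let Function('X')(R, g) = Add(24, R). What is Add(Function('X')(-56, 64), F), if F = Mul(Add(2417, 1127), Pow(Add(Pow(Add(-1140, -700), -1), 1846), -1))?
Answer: Rational(-102171488, 3396639) ≈ -30.080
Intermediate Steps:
F = Rational(6520960, 3396639) (F = Mul(3544, Pow(Add(Pow(-1840, -1), 1846), -1)) = Mul(3544, Pow(Add(Rational(-1, 1840), 1846), -1)) = Mul(3544, Pow(Rational(3396639, 1840), -1)) = Mul(3544, Rational(1840, 3396639)) = Rational(6520960, 3396639) ≈ 1.9198)
Add(Function('X')(-56, 64), F) = Add(Add(24, -56), Rational(6520960, 3396639)) = Add(-32, Rational(6520960, 3396639)) = Rational(-102171488, 3396639)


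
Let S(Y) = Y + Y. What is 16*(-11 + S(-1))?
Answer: -208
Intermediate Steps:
S(Y) = 2*Y
16*(-11 + S(-1)) = 16*(-11 + 2*(-1)) = 16*(-11 - 2) = 16*(-13) = -208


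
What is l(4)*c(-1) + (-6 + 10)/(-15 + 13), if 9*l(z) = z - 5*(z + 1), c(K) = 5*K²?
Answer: -41/3 ≈ -13.667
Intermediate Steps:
l(z) = -5/9 - 4*z/9 (l(z) = (z - 5*(z + 1))/9 = (z - 5*(1 + z))/9 = (z + (-5 - 5*z))/9 = (-5 - 4*z)/9 = -5/9 - 4*z/9)
l(4)*c(-1) + (-6 + 10)/(-15 + 13) = (-5/9 - 4/9*4)*(5*(-1)²) + (-6 + 10)/(-15 + 13) = (-5/9 - 16/9)*(5*1) + 4/(-2) = -7/3*5 + 4*(-½) = -35/3 - 2 = -41/3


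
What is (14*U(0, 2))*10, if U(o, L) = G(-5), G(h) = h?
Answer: -700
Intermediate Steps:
U(o, L) = -5
(14*U(0, 2))*10 = (14*(-5))*10 = -70*10 = -700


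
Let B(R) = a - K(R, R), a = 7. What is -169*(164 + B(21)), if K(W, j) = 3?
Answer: -28392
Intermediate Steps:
B(R) = 4 (B(R) = 7 - 1*3 = 7 - 3 = 4)
-169*(164 + B(21)) = -169*(164 + 4) = -169*168 = -28392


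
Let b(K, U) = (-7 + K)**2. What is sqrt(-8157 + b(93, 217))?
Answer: I*sqrt(761) ≈ 27.586*I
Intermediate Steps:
sqrt(-8157 + b(93, 217)) = sqrt(-8157 + (-7 + 93)**2) = sqrt(-8157 + 86**2) = sqrt(-8157 + 7396) = sqrt(-761) = I*sqrt(761)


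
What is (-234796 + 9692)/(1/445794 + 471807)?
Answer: -100350012576/210328729759 ≈ -0.47711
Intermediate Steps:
(-234796 + 9692)/(1/445794 + 471807) = -225104/(1/445794 + 471807) = -225104/210328729759/445794 = -225104*445794/210328729759 = -100350012576/210328729759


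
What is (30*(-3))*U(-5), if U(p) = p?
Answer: 450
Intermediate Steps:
(30*(-3))*U(-5) = (30*(-3))*(-5) = -90*(-5) = 450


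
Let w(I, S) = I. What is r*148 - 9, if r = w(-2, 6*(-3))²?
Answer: 583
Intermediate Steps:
r = 4 (r = (-2)² = 4)
r*148 - 9 = 4*148 - 9 = 592 - 9 = 583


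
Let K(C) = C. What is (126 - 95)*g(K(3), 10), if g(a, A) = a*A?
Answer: 930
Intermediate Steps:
g(a, A) = A*a
(126 - 95)*g(K(3), 10) = (126 - 95)*(10*3) = 31*30 = 930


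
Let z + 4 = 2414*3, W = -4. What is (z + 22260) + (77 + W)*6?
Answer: 29936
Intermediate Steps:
z = 7238 (z = -4 + 2414*3 = -4 + 7242 = 7238)
(z + 22260) + (77 + W)*6 = (7238 + 22260) + (77 - 4)*6 = 29498 + 73*6 = 29498 + 438 = 29936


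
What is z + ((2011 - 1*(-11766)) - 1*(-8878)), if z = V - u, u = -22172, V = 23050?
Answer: 67877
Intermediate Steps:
z = 45222 (z = 23050 - 1*(-22172) = 23050 + 22172 = 45222)
z + ((2011 - 1*(-11766)) - 1*(-8878)) = 45222 + ((2011 - 1*(-11766)) - 1*(-8878)) = 45222 + ((2011 + 11766) + 8878) = 45222 + (13777 + 8878) = 45222 + 22655 = 67877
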